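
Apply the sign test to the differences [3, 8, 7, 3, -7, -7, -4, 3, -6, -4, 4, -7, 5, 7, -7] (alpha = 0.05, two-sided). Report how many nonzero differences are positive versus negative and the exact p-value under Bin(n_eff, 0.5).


Step 1: Discard zero differences. Original n = 15; n_eff = number of nonzero differences = 15.
Nonzero differences (with sign): +3, +8, +7, +3, -7, -7, -4, +3, -6, -4, +4, -7, +5, +7, -7
Step 2: Count signs: positive = 8, negative = 7.
Step 3: Under H0: P(positive) = 0.5, so the number of positives S ~ Bin(15, 0.5).
Step 4: Two-sided exact p-value = sum of Bin(15,0.5) probabilities at or below the observed probability = 1.000000.
Step 5: alpha = 0.05. fail to reject H0.

n_eff = 15, pos = 8, neg = 7, p = 1.000000, fail to reject H0.


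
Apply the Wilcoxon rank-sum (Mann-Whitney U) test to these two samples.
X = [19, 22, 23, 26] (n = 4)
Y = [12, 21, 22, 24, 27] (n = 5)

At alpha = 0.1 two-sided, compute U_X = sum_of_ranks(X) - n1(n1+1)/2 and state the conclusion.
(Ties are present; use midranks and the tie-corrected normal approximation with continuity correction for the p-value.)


Step 1: Combine and sort all 9 observations; assign midranks.
sorted (value, group): (12,Y), (19,X), (21,Y), (22,X), (22,Y), (23,X), (24,Y), (26,X), (27,Y)
ranks: 12->1, 19->2, 21->3, 22->4.5, 22->4.5, 23->6, 24->7, 26->8, 27->9
Step 2: Rank sum for X: R1 = 2 + 4.5 + 6 + 8 = 20.5.
Step 3: U_X = R1 - n1(n1+1)/2 = 20.5 - 4*5/2 = 20.5 - 10 = 10.5.
       U_Y = n1*n2 - U_X = 20 - 10.5 = 9.5.
Step 4: Ties are present, so use the tie-corrected normal approximation (with continuity correction) for the p-value.
Step 5: p-value = 1.000000; compare to alpha = 0.1. fail to reject H0.

U_X = 10.5, p = 1.000000, fail to reject H0 at alpha = 0.1.


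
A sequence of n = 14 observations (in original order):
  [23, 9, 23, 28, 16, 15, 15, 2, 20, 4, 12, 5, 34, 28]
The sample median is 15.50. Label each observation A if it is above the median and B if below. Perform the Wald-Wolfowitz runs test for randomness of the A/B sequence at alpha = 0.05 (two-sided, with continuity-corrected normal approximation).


Step 1: Compute median = 15.50; label A = above, B = below.
Labels in order: ABAAABBBABBBAA  (n_A = 7, n_B = 7)
Step 2: Count runs R = 7.
Step 3: Under H0 (random ordering), E[R] = 2*n_A*n_B/(n_A+n_B) + 1 = 2*7*7/14 + 1 = 8.0000.
        Var[R] = 2*n_A*n_B*(2*n_A*n_B - n_A - n_B) / ((n_A+n_B)^2 * (n_A+n_B-1)) = 8232/2548 = 3.2308.
        SD[R] = 1.7974.
Step 4: Continuity-corrected z = (R + 0.5 - E[R]) / SD[R] = (7 + 0.5 - 8.0000) / 1.7974 = -0.2782.
Step 5: Two-sided p-value via normal approximation = 2*(1 - Phi(|z|)) = 0.780879.
Step 6: alpha = 0.05. fail to reject H0.

R = 7, z = -0.2782, p = 0.780879, fail to reject H0.


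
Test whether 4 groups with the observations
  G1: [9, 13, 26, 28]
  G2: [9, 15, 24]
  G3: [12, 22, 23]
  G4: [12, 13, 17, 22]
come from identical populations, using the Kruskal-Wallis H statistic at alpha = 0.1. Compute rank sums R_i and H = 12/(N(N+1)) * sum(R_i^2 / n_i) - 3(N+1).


Step 1: Combine all N = 14 observations and assign midranks.
sorted (value, group, rank): (9,G1,1.5), (9,G2,1.5), (12,G3,3.5), (12,G4,3.5), (13,G1,5.5), (13,G4,5.5), (15,G2,7), (17,G4,8), (22,G3,9.5), (22,G4,9.5), (23,G3,11), (24,G2,12), (26,G1,13), (28,G1,14)
Step 2: Sum ranks within each group.
R_1 = 34 (n_1 = 4)
R_2 = 20.5 (n_2 = 3)
R_3 = 24 (n_3 = 3)
R_4 = 26.5 (n_4 = 4)
Step 3: H = 12/(N(N+1)) * sum(R_i^2/n_i) - 3(N+1)
     = 12/(14*15) * (34^2/4 + 20.5^2/3 + 24^2/3 + 26.5^2/4) - 3*15
     = 0.057143 * 796.646 - 45
     = 0.522619.
Step 4: Ties present; correction factor C = 1 - 24/(14^3 - 14) = 0.991209. Corrected H = 0.522619 / 0.991209 = 0.527254.
Step 5: Under H0, H ~ chi^2(3); p-value = 0.912864.
Step 6: alpha = 0.1. fail to reject H0.

H = 0.5273, df = 3, p = 0.912864, fail to reject H0.


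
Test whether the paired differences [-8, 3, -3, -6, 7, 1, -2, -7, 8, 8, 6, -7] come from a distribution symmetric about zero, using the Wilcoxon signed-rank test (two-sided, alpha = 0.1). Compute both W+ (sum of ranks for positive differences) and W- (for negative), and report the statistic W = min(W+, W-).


Step 1: Drop any zero differences (none here) and take |d_i|.
|d| = [8, 3, 3, 6, 7, 1, 2, 7, 8, 8, 6, 7]
Step 2: Midrank |d_i| (ties get averaged ranks).
ranks: |8|->11, |3|->3.5, |3|->3.5, |6|->5.5, |7|->8, |1|->1, |2|->2, |7|->8, |8|->11, |8|->11, |6|->5.5, |7|->8
Step 3: Attach original signs; sum ranks with positive sign and with negative sign.
W+ = 3.5 + 8 + 1 + 11 + 11 + 5.5 = 40
W- = 11 + 3.5 + 5.5 + 2 + 8 + 8 = 38
(Check: W+ + W- = 78 should equal n(n+1)/2 = 78.)
Step 4: Test statistic W = min(W+, W-) = 38.
Step 5: Ties in |d|, so use the tie-corrected normal approximation.
        E[W] = n(n+1)/4 = 12*13/4 = 39.
        Tie groups: |d|=3 (t=2), |d|=6 (t=2), |d|=7 (t=3), |d|=8 (t=3); sum(t^3 - t) = 60.
        Var[W] = n(n+1)(2n+1)/24 - sum(t^3-t)/48 = 3900/24 - 60/48 = 161.25.
        z = (W - E[W]) / sqrt(Var[W]) = (38 - 39) / 12.6984 = -0.0787.
        Two-sided p = 2*Phi(z) = 0.937232.
Step 6: alpha = 0.1. fail to reject H0.

W+ = 40, W- = 38, W = min = 38, p = 0.937232, fail to reject H0.


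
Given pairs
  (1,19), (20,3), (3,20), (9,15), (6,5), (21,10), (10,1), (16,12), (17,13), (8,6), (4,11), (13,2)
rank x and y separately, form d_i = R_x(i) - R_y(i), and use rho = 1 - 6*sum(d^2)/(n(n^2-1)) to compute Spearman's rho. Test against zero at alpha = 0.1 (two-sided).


Step 1: Rank x and y separately (midranks; no ties here).
rank(x): 1->1, 20->11, 3->2, 9->6, 6->4, 21->12, 10->7, 16->9, 17->10, 8->5, 4->3, 13->8
rank(y): 19->11, 3->3, 20->12, 15->10, 5->4, 10->6, 1->1, 12->8, 13->9, 6->5, 11->7, 2->2
Step 2: d_i = R_x(i) - R_y(i); compute d_i^2.
  (1-11)^2=100, (11-3)^2=64, (2-12)^2=100, (6-10)^2=16, (4-4)^2=0, (12-6)^2=36, (7-1)^2=36, (9-8)^2=1, (10-9)^2=1, (5-5)^2=0, (3-7)^2=16, (8-2)^2=36
sum(d^2) = 406.
Step 3: rho = 1 - 6*406 / (12*(12^2 - 1)) = 1 - 2436/1716 = -0.419580.
Step 4: Under H0, t = rho * sqrt((n-2)/(1-rho^2)) = -1.4617 ~ t(10).
Step 5: Two-sided p-value from the t-distribution with 10 df = 0.174519.
Step 6: alpha = 0.1. fail to reject H0.

rho = -0.4196, p = 0.174519, fail to reject H0 at alpha = 0.1.


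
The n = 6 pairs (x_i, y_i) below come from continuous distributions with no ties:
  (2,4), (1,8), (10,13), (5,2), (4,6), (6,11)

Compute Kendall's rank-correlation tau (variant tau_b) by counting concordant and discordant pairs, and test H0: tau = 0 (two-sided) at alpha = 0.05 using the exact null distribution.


Step 1: Enumerate the 15 unordered pairs (i,j) with i<j and classify each by sign(x_j-x_i) * sign(y_j-y_i).
  (1,2):dx=-1,dy=+4->D; (1,3):dx=+8,dy=+9->C; (1,4):dx=+3,dy=-2->D; (1,5):dx=+2,dy=+2->C
  (1,6):dx=+4,dy=+7->C; (2,3):dx=+9,dy=+5->C; (2,4):dx=+4,dy=-6->D; (2,5):dx=+3,dy=-2->D
  (2,6):dx=+5,dy=+3->C; (3,4):dx=-5,dy=-11->C; (3,5):dx=-6,dy=-7->C; (3,6):dx=-4,dy=-2->C
  (4,5):dx=-1,dy=+4->D; (4,6):dx=+1,dy=+9->C; (5,6):dx=+2,dy=+5->C
Step 2: C = 10, D = 5, total pairs = 15.
Step 3: tau = (C - D)/(n(n-1)/2) = (10 - 5)/15 = 0.333333.
Step 4: Exact two-sided p-value (enumerate n! = 720 permutations of y under H0): p = 0.469444.
Step 5: alpha = 0.05. fail to reject H0.

tau_b = 0.3333 (C=10, D=5), p = 0.469444, fail to reject H0.


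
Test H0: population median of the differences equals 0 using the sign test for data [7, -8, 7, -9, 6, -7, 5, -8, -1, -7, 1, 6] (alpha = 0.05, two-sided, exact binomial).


Step 1: Discard zero differences. Original n = 12; n_eff = number of nonzero differences = 12.
Nonzero differences (with sign): +7, -8, +7, -9, +6, -7, +5, -8, -1, -7, +1, +6
Step 2: Count signs: positive = 6, negative = 6.
Step 3: Under H0: P(positive) = 0.5, so the number of positives S ~ Bin(12, 0.5).
Step 4: Two-sided exact p-value = sum of Bin(12,0.5) probabilities at or below the observed probability = 1.000000.
Step 5: alpha = 0.05. fail to reject H0.

n_eff = 12, pos = 6, neg = 6, p = 1.000000, fail to reject H0.


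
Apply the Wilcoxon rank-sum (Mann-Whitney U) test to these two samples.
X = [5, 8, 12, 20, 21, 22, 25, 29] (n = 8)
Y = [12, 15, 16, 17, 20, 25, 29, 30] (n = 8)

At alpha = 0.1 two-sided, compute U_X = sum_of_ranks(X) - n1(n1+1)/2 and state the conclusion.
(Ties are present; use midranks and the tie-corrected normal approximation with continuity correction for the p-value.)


Step 1: Combine and sort all 16 observations; assign midranks.
sorted (value, group): (5,X), (8,X), (12,X), (12,Y), (15,Y), (16,Y), (17,Y), (20,X), (20,Y), (21,X), (22,X), (25,X), (25,Y), (29,X), (29,Y), (30,Y)
ranks: 5->1, 8->2, 12->3.5, 12->3.5, 15->5, 16->6, 17->7, 20->8.5, 20->8.5, 21->10, 22->11, 25->12.5, 25->12.5, 29->14.5, 29->14.5, 30->16
Step 2: Rank sum for X: R1 = 1 + 2 + 3.5 + 8.5 + 10 + 11 + 12.5 + 14.5 = 63.
Step 3: U_X = R1 - n1(n1+1)/2 = 63 - 8*9/2 = 63 - 36 = 27.
       U_Y = n1*n2 - U_X = 64 - 27 = 37.
Step 4: Ties are present, so use the tie-corrected normal approximation (with continuity correction) for the p-value.
Step 5: p-value = 0.635507; compare to alpha = 0.1. fail to reject H0.

U_X = 27, p = 0.635507, fail to reject H0 at alpha = 0.1.


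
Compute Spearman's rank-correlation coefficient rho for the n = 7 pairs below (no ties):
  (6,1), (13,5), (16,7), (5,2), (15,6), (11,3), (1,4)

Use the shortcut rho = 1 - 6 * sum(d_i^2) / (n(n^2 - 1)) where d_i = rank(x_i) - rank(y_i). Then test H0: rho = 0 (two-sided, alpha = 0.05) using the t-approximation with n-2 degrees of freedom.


Step 1: Rank x and y separately (midranks; no ties here).
rank(x): 6->3, 13->5, 16->7, 5->2, 15->6, 11->4, 1->1
rank(y): 1->1, 5->5, 7->7, 2->2, 6->6, 3->3, 4->4
Step 2: d_i = R_x(i) - R_y(i); compute d_i^2.
  (3-1)^2=4, (5-5)^2=0, (7-7)^2=0, (2-2)^2=0, (6-6)^2=0, (4-3)^2=1, (1-4)^2=9
sum(d^2) = 14.
Step 3: rho = 1 - 6*14 / (7*(7^2 - 1)) = 1 - 84/336 = 0.750000.
Step 4: Under H0, t = rho * sqrt((n-2)/(1-rho^2)) = 2.5355 ~ t(5).
Step 5: Two-sided p-value from the t-distribution with 5 df = 0.052181.
Step 6: alpha = 0.05. fail to reject H0.

rho = 0.7500, p = 0.052181, fail to reject H0 at alpha = 0.05.


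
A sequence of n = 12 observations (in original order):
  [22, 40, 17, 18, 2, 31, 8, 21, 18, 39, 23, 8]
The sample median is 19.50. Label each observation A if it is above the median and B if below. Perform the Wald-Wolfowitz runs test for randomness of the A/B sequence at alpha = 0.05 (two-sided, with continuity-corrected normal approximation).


Step 1: Compute median = 19.50; label A = above, B = below.
Labels in order: AABBBABABAAB  (n_A = 6, n_B = 6)
Step 2: Count runs R = 8.
Step 3: Under H0 (random ordering), E[R] = 2*n_A*n_B/(n_A+n_B) + 1 = 2*6*6/12 + 1 = 7.0000.
        Var[R] = 2*n_A*n_B*(2*n_A*n_B - n_A - n_B) / ((n_A+n_B)^2 * (n_A+n_B-1)) = 4320/1584 = 2.7273.
        SD[R] = 1.6514.
Step 4: Continuity-corrected z = (R - 0.5 - E[R]) / SD[R] = (8 - 0.5 - 7.0000) / 1.6514 = 0.3028.
Step 5: Two-sided p-value via normal approximation = 2*(1 - Phi(|z|)) = 0.762069.
Step 6: alpha = 0.05. fail to reject H0.

R = 8, z = 0.3028, p = 0.762069, fail to reject H0.


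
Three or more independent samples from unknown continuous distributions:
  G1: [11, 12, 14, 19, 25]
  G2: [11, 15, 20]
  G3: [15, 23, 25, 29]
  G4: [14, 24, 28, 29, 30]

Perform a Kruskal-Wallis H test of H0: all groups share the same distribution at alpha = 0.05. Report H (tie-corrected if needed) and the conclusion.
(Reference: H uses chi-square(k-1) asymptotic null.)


Step 1: Combine all N = 17 observations and assign midranks.
sorted (value, group, rank): (11,G1,1.5), (11,G2,1.5), (12,G1,3), (14,G1,4.5), (14,G4,4.5), (15,G2,6.5), (15,G3,6.5), (19,G1,8), (20,G2,9), (23,G3,10), (24,G4,11), (25,G1,12.5), (25,G3,12.5), (28,G4,14), (29,G3,15.5), (29,G4,15.5), (30,G4,17)
Step 2: Sum ranks within each group.
R_1 = 29.5 (n_1 = 5)
R_2 = 17 (n_2 = 3)
R_3 = 44.5 (n_3 = 4)
R_4 = 62 (n_4 = 5)
Step 3: H = 12/(N(N+1)) * sum(R_i^2/n_i) - 3(N+1)
     = 12/(17*18) * (29.5^2/5 + 17^2/3 + 44.5^2/4 + 62^2/5) - 3*18
     = 0.039216 * 1534.25 - 54
     = 6.166503.
Step 4: Ties present; correction factor C = 1 - 30/(17^3 - 17) = 0.993873. Corrected H = 6.166503 / 0.993873 = 6.204521.
Step 5: Under H0, H ~ chi^2(3); p-value = 0.102073.
Step 6: alpha = 0.05. fail to reject H0.

H = 6.2045, df = 3, p = 0.102073, fail to reject H0.


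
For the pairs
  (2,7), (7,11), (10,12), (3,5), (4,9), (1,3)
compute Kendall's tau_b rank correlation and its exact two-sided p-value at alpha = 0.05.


Step 1: Enumerate the 15 unordered pairs (i,j) with i<j and classify each by sign(x_j-x_i) * sign(y_j-y_i).
  (1,2):dx=+5,dy=+4->C; (1,3):dx=+8,dy=+5->C; (1,4):dx=+1,dy=-2->D; (1,5):dx=+2,dy=+2->C
  (1,6):dx=-1,dy=-4->C; (2,3):dx=+3,dy=+1->C; (2,4):dx=-4,dy=-6->C; (2,5):dx=-3,dy=-2->C
  (2,6):dx=-6,dy=-8->C; (3,4):dx=-7,dy=-7->C; (3,5):dx=-6,dy=-3->C; (3,6):dx=-9,dy=-9->C
  (4,5):dx=+1,dy=+4->C; (4,6):dx=-2,dy=-2->C; (5,6):dx=-3,dy=-6->C
Step 2: C = 14, D = 1, total pairs = 15.
Step 3: tau = (C - D)/(n(n-1)/2) = (14 - 1)/15 = 0.866667.
Step 4: Exact two-sided p-value (enumerate n! = 720 permutations of y under H0): p = 0.016667.
Step 5: alpha = 0.05. reject H0.

tau_b = 0.8667 (C=14, D=1), p = 0.016667, reject H0.


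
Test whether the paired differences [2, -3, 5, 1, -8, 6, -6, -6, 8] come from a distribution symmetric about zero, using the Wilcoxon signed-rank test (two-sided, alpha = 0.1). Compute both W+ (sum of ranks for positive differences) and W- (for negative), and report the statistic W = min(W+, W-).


Step 1: Drop any zero differences (none here) and take |d_i|.
|d| = [2, 3, 5, 1, 8, 6, 6, 6, 8]
Step 2: Midrank |d_i| (ties get averaged ranks).
ranks: |2|->2, |3|->3, |5|->4, |1|->1, |8|->8.5, |6|->6, |6|->6, |6|->6, |8|->8.5
Step 3: Attach original signs; sum ranks with positive sign and with negative sign.
W+ = 2 + 4 + 1 + 6 + 8.5 = 21.5
W- = 3 + 8.5 + 6 + 6 = 23.5
(Check: W+ + W- = 45 should equal n(n+1)/2 = 45.)
Step 4: Test statistic W = min(W+, W-) = 21.5.
Step 5: Ties in |d|, so use the tie-corrected normal approximation.
        E[W] = n(n+1)/4 = 9*10/4 = 22.5.
        Tie groups: |d|=6 (t=3), |d|=8 (t=2); sum(t^3 - t) = 30.
        Var[W] = n(n+1)(2n+1)/24 - sum(t^3-t)/48 = 1710/24 - 30/48 = 70.625.
        z = (W - E[W]) / sqrt(Var[W]) = (21.5 - 22.5) / 8.4039 = -0.1190.
        Two-sided p = 2*Phi(z) = 0.905281.
Step 6: alpha = 0.1. fail to reject H0.

W+ = 21.5, W- = 23.5, W = min = 21.5, p = 0.905281, fail to reject H0.


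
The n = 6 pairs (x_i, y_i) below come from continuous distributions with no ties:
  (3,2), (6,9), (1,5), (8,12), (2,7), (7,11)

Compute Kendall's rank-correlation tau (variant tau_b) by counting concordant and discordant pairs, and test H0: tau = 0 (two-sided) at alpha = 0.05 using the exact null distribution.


Step 1: Enumerate the 15 unordered pairs (i,j) with i<j and classify each by sign(x_j-x_i) * sign(y_j-y_i).
  (1,2):dx=+3,dy=+7->C; (1,3):dx=-2,dy=+3->D; (1,4):dx=+5,dy=+10->C; (1,5):dx=-1,dy=+5->D
  (1,6):dx=+4,dy=+9->C; (2,3):dx=-5,dy=-4->C; (2,4):dx=+2,dy=+3->C; (2,5):dx=-4,dy=-2->C
  (2,6):dx=+1,dy=+2->C; (3,4):dx=+7,dy=+7->C; (3,5):dx=+1,dy=+2->C; (3,6):dx=+6,dy=+6->C
  (4,5):dx=-6,dy=-5->C; (4,6):dx=-1,dy=-1->C; (5,6):dx=+5,dy=+4->C
Step 2: C = 13, D = 2, total pairs = 15.
Step 3: tau = (C - D)/(n(n-1)/2) = (13 - 2)/15 = 0.733333.
Step 4: Exact two-sided p-value (enumerate n! = 720 permutations of y under H0): p = 0.055556.
Step 5: alpha = 0.05. fail to reject H0.

tau_b = 0.7333 (C=13, D=2), p = 0.055556, fail to reject H0.


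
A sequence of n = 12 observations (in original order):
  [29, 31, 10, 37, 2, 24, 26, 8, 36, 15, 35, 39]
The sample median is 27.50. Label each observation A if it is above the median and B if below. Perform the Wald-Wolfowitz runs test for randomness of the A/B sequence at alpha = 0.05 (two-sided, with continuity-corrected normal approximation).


Step 1: Compute median = 27.50; label A = above, B = below.
Labels in order: AABABBBBABAA  (n_A = 6, n_B = 6)
Step 2: Count runs R = 7.
Step 3: Under H0 (random ordering), E[R] = 2*n_A*n_B/(n_A+n_B) + 1 = 2*6*6/12 + 1 = 7.0000.
        Var[R] = 2*n_A*n_B*(2*n_A*n_B - n_A - n_B) / ((n_A+n_B)^2 * (n_A+n_B-1)) = 4320/1584 = 2.7273.
        SD[R] = 1.6514.
Step 4: R = E[R], so z = 0 with no continuity correction.
Step 5: Two-sided p-value via normal approximation = 2*(1 - Phi(|z|)) = 1.000000.
Step 6: alpha = 0.05. fail to reject H0.

R = 7, z = 0.0000, p = 1.000000, fail to reject H0.


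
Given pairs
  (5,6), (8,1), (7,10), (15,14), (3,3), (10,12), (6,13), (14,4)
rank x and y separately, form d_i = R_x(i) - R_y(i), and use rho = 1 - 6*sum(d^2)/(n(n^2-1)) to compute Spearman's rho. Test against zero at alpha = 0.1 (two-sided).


Step 1: Rank x and y separately (midranks; no ties here).
rank(x): 5->2, 8->5, 7->4, 15->8, 3->1, 10->6, 6->3, 14->7
rank(y): 6->4, 1->1, 10->5, 14->8, 3->2, 12->6, 13->7, 4->3
Step 2: d_i = R_x(i) - R_y(i); compute d_i^2.
  (2-4)^2=4, (5-1)^2=16, (4-5)^2=1, (8-8)^2=0, (1-2)^2=1, (6-6)^2=0, (3-7)^2=16, (7-3)^2=16
sum(d^2) = 54.
Step 3: rho = 1 - 6*54 / (8*(8^2 - 1)) = 1 - 324/504 = 0.357143.
Step 4: Under H0, t = rho * sqrt((n-2)/(1-rho^2)) = 0.9366 ~ t(6).
Step 5: Two-sided p-value from the t-distribution with 6 df = 0.385121.
Step 6: alpha = 0.1. fail to reject H0.

rho = 0.3571, p = 0.385121, fail to reject H0 at alpha = 0.1.


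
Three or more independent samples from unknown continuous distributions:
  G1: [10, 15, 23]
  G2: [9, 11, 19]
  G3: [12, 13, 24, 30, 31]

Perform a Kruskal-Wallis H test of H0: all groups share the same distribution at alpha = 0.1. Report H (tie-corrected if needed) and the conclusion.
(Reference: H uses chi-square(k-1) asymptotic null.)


Step 1: Combine all N = 11 observations and assign midranks.
sorted (value, group, rank): (9,G2,1), (10,G1,2), (11,G2,3), (12,G3,4), (13,G3,5), (15,G1,6), (19,G2,7), (23,G1,8), (24,G3,9), (30,G3,10), (31,G3,11)
Step 2: Sum ranks within each group.
R_1 = 16 (n_1 = 3)
R_2 = 11 (n_2 = 3)
R_3 = 39 (n_3 = 5)
Step 3: H = 12/(N(N+1)) * sum(R_i^2/n_i) - 3(N+1)
     = 12/(11*12) * (16^2/3 + 11^2/3 + 39^2/5) - 3*12
     = 0.090909 * 429.867 - 36
     = 3.078788.
Step 4: No ties, so H is used without correction.
Step 5: Under H0, H ~ chi^2(2); p-value = 0.214511.
Step 6: alpha = 0.1. fail to reject H0.

H = 3.0788, df = 2, p = 0.214511, fail to reject H0.


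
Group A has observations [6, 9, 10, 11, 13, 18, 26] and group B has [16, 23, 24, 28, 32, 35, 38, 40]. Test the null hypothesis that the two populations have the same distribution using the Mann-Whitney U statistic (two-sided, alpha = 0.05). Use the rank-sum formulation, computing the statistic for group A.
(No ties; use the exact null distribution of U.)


Step 1: Combine and sort all 15 observations; assign midranks.
sorted (value, group): (6,X), (9,X), (10,X), (11,X), (13,X), (16,Y), (18,X), (23,Y), (24,Y), (26,X), (28,Y), (32,Y), (35,Y), (38,Y), (40,Y)
ranks: 6->1, 9->2, 10->3, 11->4, 13->5, 16->6, 18->7, 23->8, 24->9, 26->10, 28->11, 32->12, 35->13, 38->14, 40->15
Step 2: Rank sum for X: R1 = 1 + 2 + 3 + 4 + 5 + 7 + 10 = 32.
Step 3: U_X = R1 - n1(n1+1)/2 = 32 - 7*8/2 = 32 - 28 = 4.
       U_Y = n1*n2 - U_X = 56 - 4 = 52.
Step 4: No ties, so the exact null distribution of U (based on enumerating the C(15,7) = 6435 equally likely rank assignments) gives the two-sided p-value.
Step 5: p-value = 0.003730; compare to alpha = 0.05. reject H0.

U_X = 4, p = 0.003730, reject H0 at alpha = 0.05.


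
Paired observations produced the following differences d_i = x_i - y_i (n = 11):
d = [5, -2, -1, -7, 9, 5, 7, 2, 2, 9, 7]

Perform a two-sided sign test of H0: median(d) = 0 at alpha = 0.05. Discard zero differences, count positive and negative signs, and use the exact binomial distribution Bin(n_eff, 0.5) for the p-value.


Step 1: Discard zero differences. Original n = 11; n_eff = number of nonzero differences = 11.
Nonzero differences (with sign): +5, -2, -1, -7, +9, +5, +7, +2, +2, +9, +7
Step 2: Count signs: positive = 8, negative = 3.
Step 3: Under H0: P(positive) = 0.5, so the number of positives S ~ Bin(11, 0.5).
Step 4: Two-sided exact p-value = sum of Bin(11,0.5) probabilities at or below the observed probability = 0.226562.
Step 5: alpha = 0.05. fail to reject H0.

n_eff = 11, pos = 8, neg = 3, p = 0.226562, fail to reject H0.


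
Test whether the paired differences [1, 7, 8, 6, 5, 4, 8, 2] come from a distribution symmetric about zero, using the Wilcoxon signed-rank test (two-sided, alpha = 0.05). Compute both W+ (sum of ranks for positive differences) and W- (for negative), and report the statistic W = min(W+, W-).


Step 1: Drop any zero differences (none here) and take |d_i|.
|d| = [1, 7, 8, 6, 5, 4, 8, 2]
Step 2: Midrank |d_i| (ties get averaged ranks).
ranks: |1|->1, |7|->6, |8|->7.5, |6|->5, |5|->4, |4|->3, |8|->7.5, |2|->2
Step 3: Attach original signs; sum ranks with positive sign and with negative sign.
W+ = 1 + 6 + 7.5 + 5 + 4 + 3 + 7.5 + 2 = 36
W- = 0 = 0
(Check: W+ + W- = 36 should equal n(n+1)/2 = 36.)
Step 4: Test statistic W = min(W+, W-) = 0.
Step 5: Ties in |d|, so use the tie-corrected normal approximation.
        E[W] = n(n+1)/4 = 8*9/4 = 18.
        Tie groups: |d|=8 (t=2); sum(t^3 - t) = 6.
        Var[W] = n(n+1)(2n+1)/24 - sum(t^3-t)/48 = 1224/24 - 6/48 = 50.875.
        z = (W - E[W]) / sqrt(Var[W]) = (0 - 18) / 7.1327 = -2.5236.
        Two-sided p = 2*Phi(z) = 0.011616.
Step 6: alpha = 0.05. reject H0.

W+ = 36, W- = 0, W = min = 0, p = 0.011616, reject H0.


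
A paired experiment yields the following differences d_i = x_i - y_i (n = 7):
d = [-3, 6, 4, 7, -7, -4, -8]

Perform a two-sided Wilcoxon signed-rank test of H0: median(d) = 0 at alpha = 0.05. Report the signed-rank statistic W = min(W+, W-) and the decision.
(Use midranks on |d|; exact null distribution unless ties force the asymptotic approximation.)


Step 1: Drop any zero differences (none here) and take |d_i|.
|d| = [3, 6, 4, 7, 7, 4, 8]
Step 2: Midrank |d_i| (ties get averaged ranks).
ranks: |3|->1, |6|->4, |4|->2.5, |7|->5.5, |7|->5.5, |4|->2.5, |8|->7
Step 3: Attach original signs; sum ranks with positive sign and with negative sign.
W+ = 4 + 2.5 + 5.5 = 12
W- = 1 + 5.5 + 2.5 + 7 = 16
(Check: W+ + W- = 28 should equal n(n+1)/2 = 28.)
Step 4: Test statistic W = min(W+, W-) = 12.
Step 5: Ties in |d|, so use the tie-corrected normal approximation.
        E[W] = n(n+1)/4 = 7*8/4 = 14.
        Tie groups: |d|=4 (t=2), |d|=7 (t=2); sum(t^3 - t) = 12.
        Var[W] = n(n+1)(2n+1)/24 - sum(t^3-t)/48 = 840/24 - 12/48 = 34.75.
        z = (W - E[W]) / sqrt(Var[W]) = (12 - 14) / 5.8949 = -0.3393.
        Two-sided p = 2*Phi(z) = 0.734402.
Step 6: alpha = 0.05. fail to reject H0.

W+ = 12, W- = 16, W = min = 12, p = 0.734402, fail to reject H0.


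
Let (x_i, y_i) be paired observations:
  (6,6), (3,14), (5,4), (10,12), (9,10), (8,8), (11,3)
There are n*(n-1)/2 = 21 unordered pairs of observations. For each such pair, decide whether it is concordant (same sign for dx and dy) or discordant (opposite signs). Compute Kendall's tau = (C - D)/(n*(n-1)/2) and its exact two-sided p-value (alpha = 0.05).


Step 1: Enumerate the 21 unordered pairs (i,j) with i<j and classify each by sign(x_j-x_i) * sign(y_j-y_i).
  (1,2):dx=-3,dy=+8->D; (1,3):dx=-1,dy=-2->C; (1,4):dx=+4,dy=+6->C; (1,5):dx=+3,dy=+4->C
  (1,6):dx=+2,dy=+2->C; (1,7):dx=+5,dy=-3->D; (2,3):dx=+2,dy=-10->D; (2,4):dx=+7,dy=-2->D
  (2,5):dx=+6,dy=-4->D; (2,6):dx=+5,dy=-6->D; (2,7):dx=+8,dy=-11->D; (3,4):dx=+5,dy=+8->C
  (3,5):dx=+4,dy=+6->C; (3,6):dx=+3,dy=+4->C; (3,7):dx=+6,dy=-1->D; (4,5):dx=-1,dy=-2->C
  (4,6):dx=-2,dy=-4->C; (4,7):dx=+1,dy=-9->D; (5,6):dx=-1,dy=-2->C; (5,7):dx=+2,dy=-7->D
  (6,7):dx=+3,dy=-5->D
Step 2: C = 10, D = 11, total pairs = 21.
Step 3: tau = (C - D)/(n(n-1)/2) = (10 - 11)/21 = -0.047619.
Step 4: Exact two-sided p-value (enumerate n! = 5040 permutations of y under H0): p = 1.000000.
Step 5: alpha = 0.05. fail to reject H0.

tau_b = -0.0476 (C=10, D=11), p = 1.000000, fail to reject H0.


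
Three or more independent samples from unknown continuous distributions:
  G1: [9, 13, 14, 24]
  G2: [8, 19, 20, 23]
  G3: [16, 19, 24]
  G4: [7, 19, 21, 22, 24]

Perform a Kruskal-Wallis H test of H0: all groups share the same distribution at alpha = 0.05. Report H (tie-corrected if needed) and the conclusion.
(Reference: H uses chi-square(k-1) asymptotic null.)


Step 1: Combine all N = 16 observations and assign midranks.
sorted (value, group, rank): (7,G4,1), (8,G2,2), (9,G1,3), (13,G1,4), (14,G1,5), (16,G3,6), (19,G2,8), (19,G3,8), (19,G4,8), (20,G2,10), (21,G4,11), (22,G4,12), (23,G2,13), (24,G1,15), (24,G3,15), (24,G4,15)
Step 2: Sum ranks within each group.
R_1 = 27 (n_1 = 4)
R_2 = 33 (n_2 = 4)
R_3 = 29 (n_3 = 3)
R_4 = 47 (n_4 = 5)
Step 3: H = 12/(N(N+1)) * sum(R_i^2/n_i) - 3(N+1)
     = 12/(16*17) * (27^2/4 + 33^2/4 + 29^2/3 + 47^2/5) - 3*17
     = 0.044118 * 1176.63 - 51
     = 0.910294.
Step 4: Ties present; correction factor C = 1 - 48/(16^3 - 16) = 0.988235. Corrected H = 0.910294 / 0.988235 = 0.921131.
Step 5: Under H0, H ~ chi^2(3); p-value = 0.820326.
Step 6: alpha = 0.05. fail to reject H0.

H = 0.9211, df = 3, p = 0.820326, fail to reject H0.


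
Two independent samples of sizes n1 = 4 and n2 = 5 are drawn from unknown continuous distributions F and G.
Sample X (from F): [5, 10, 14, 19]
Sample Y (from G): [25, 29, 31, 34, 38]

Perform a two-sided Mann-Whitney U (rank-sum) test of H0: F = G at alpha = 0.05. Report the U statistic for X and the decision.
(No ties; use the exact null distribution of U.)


Step 1: Combine and sort all 9 observations; assign midranks.
sorted (value, group): (5,X), (10,X), (14,X), (19,X), (25,Y), (29,Y), (31,Y), (34,Y), (38,Y)
ranks: 5->1, 10->2, 14->3, 19->4, 25->5, 29->6, 31->7, 34->8, 38->9
Step 2: Rank sum for X: R1 = 1 + 2 + 3 + 4 = 10.
Step 3: U_X = R1 - n1(n1+1)/2 = 10 - 4*5/2 = 10 - 10 = 0.
       U_Y = n1*n2 - U_X = 20 - 0 = 20.
Step 4: No ties, so the exact null distribution of U (based on enumerating the C(9,4) = 126 equally likely rank assignments) gives the two-sided p-value.
Step 5: p-value = 0.015873; compare to alpha = 0.05. reject H0.

U_X = 0, p = 0.015873, reject H0 at alpha = 0.05.


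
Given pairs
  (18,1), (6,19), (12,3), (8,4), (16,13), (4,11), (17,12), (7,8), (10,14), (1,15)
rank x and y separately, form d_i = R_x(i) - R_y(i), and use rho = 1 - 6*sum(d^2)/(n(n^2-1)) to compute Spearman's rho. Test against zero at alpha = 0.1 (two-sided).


Step 1: Rank x and y separately (midranks; no ties here).
rank(x): 18->10, 6->3, 12->7, 8->5, 16->8, 4->2, 17->9, 7->4, 10->6, 1->1
rank(y): 1->1, 19->10, 3->2, 4->3, 13->7, 11->5, 12->6, 8->4, 14->8, 15->9
Step 2: d_i = R_x(i) - R_y(i); compute d_i^2.
  (10-1)^2=81, (3-10)^2=49, (7-2)^2=25, (5-3)^2=4, (8-7)^2=1, (2-5)^2=9, (9-6)^2=9, (4-4)^2=0, (6-8)^2=4, (1-9)^2=64
sum(d^2) = 246.
Step 3: rho = 1 - 6*246 / (10*(10^2 - 1)) = 1 - 1476/990 = -0.490909.
Step 4: Under H0, t = rho * sqrt((n-2)/(1-rho^2)) = -1.5938 ~ t(8).
Step 5: Two-sided p-value from the t-distribution with 8 df = 0.149656.
Step 6: alpha = 0.1. fail to reject H0.

rho = -0.4909, p = 0.149656, fail to reject H0 at alpha = 0.1.


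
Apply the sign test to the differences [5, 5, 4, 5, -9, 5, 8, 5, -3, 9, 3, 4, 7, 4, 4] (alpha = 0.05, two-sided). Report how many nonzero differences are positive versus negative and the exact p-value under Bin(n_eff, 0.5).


Step 1: Discard zero differences. Original n = 15; n_eff = number of nonzero differences = 15.
Nonzero differences (with sign): +5, +5, +4, +5, -9, +5, +8, +5, -3, +9, +3, +4, +7, +4, +4
Step 2: Count signs: positive = 13, negative = 2.
Step 3: Under H0: P(positive) = 0.5, so the number of positives S ~ Bin(15, 0.5).
Step 4: Two-sided exact p-value = sum of Bin(15,0.5) probabilities at or below the observed probability = 0.007385.
Step 5: alpha = 0.05. reject H0.

n_eff = 15, pos = 13, neg = 2, p = 0.007385, reject H0.


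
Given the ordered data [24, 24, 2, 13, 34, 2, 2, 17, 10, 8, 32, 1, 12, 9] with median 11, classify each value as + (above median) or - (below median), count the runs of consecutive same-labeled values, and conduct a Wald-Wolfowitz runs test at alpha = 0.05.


Step 1: Compute median = 11; label A = above, B = below.
Labels in order: AABAABBABBABAB  (n_A = 7, n_B = 7)
Step 2: Count runs R = 10.
Step 3: Under H0 (random ordering), E[R] = 2*n_A*n_B/(n_A+n_B) + 1 = 2*7*7/14 + 1 = 8.0000.
        Var[R] = 2*n_A*n_B*(2*n_A*n_B - n_A - n_B) / ((n_A+n_B)^2 * (n_A+n_B-1)) = 8232/2548 = 3.2308.
        SD[R] = 1.7974.
Step 4: Continuity-corrected z = (R - 0.5 - E[R]) / SD[R] = (10 - 0.5 - 8.0000) / 1.7974 = 0.8345.
Step 5: Two-sided p-value via normal approximation = 2*(1 - Phi(|z|)) = 0.403986.
Step 6: alpha = 0.05. fail to reject H0.

R = 10, z = 0.8345, p = 0.403986, fail to reject H0.


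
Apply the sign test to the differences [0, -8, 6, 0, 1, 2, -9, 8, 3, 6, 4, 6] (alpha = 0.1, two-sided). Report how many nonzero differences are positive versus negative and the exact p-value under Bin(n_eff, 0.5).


Step 1: Discard zero differences. Original n = 12; n_eff = number of nonzero differences = 10.
Nonzero differences (with sign): -8, +6, +1, +2, -9, +8, +3, +6, +4, +6
Step 2: Count signs: positive = 8, negative = 2.
Step 3: Under H0: P(positive) = 0.5, so the number of positives S ~ Bin(10, 0.5).
Step 4: Two-sided exact p-value = sum of Bin(10,0.5) probabilities at or below the observed probability = 0.109375.
Step 5: alpha = 0.1. fail to reject H0.

n_eff = 10, pos = 8, neg = 2, p = 0.109375, fail to reject H0.


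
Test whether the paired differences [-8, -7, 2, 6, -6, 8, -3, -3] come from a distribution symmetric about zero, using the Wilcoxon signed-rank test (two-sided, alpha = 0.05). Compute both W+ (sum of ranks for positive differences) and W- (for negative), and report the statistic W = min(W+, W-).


Step 1: Drop any zero differences (none here) and take |d_i|.
|d| = [8, 7, 2, 6, 6, 8, 3, 3]
Step 2: Midrank |d_i| (ties get averaged ranks).
ranks: |8|->7.5, |7|->6, |2|->1, |6|->4.5, |6|->4.5, |8|->7.5, |3|->2.5, |3|->2.5
Step 3: Attach original signs; sum ranks with positive sign and with negative sign.
W+ = 1 + 4.5 + 7.5 = 13
W- = 7.5 + 6 + 4.5 + 2.5 + 2.5 = 23
(Check: W+ + W- = 36 should equal n(n+1)/2 = 36.)
Step 4: Test statistic W = min(W+, W-) = 13.
Step 5: Ties in |d|, so use the tie-corrected normal approximation.
        E[W] = n(n+1)/4 = 8*9/4 = 18.
        Tie groups: |d|=3 (t=2), |d|=6 (t=2), |d|=8 (t=2); sum(t^3 - t) = 18.
        Var[W] = n(n+1)(2n+1)/24 - sum(t^3-t)/48 = 1224/24 - 18/48 = 50.625.
        z = (W - E[W]) / sqrt(Var[W]) = (13 - 18) / 7.1151 = -0.7027.
        Two-sided p = 2*Phi(z) = 0.482225.
Step 6: alpha = 0.05. fail to reject H0.

W+ = 13, W- = 23, W = min = 13, p = 0.482225, fail to reject H0.


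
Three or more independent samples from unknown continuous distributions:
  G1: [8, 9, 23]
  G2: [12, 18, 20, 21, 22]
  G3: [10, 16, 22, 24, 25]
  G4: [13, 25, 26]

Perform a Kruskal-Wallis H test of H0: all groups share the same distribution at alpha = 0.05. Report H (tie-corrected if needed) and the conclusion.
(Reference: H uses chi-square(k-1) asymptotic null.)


Step 1: Combine all N = 16 observations and assign midranks.
sorted (value, group, rank): (8,G1,1), (9,G1,2), (10,G3,3), (12,G2,4), (13,G4,5), (16,G3,6), (18,G2,7), (20,G2,8), (21,G2,9), (22,G2,10.5), (22,G3,10.5), (23,G1,12), (24,G3,13), (25,G3,14.5), (25,G4,14.5), (26,G4,16)
Step 2: Sum ranks within each group.
R_1 = 15 (n_1 = 3)
R_2 = 38.5 (n_2 = 5)
R_3 = 47 (n_3 = 5)
R_4 = 35.5 (n_4 = 3)
Step 3: H = 12/(N(N+1)) * sum(R_i^2/n_i) - 3(N+1)
     = 12/(16*17) * (15^2/3 + 38.5^2/5 + 47^2/5 + 35.5^2/3) - 3*17
     = 0.044118 * 1233.33 - 51
     = 3.411765.
Step 4: Ties present; correction factor C = 1 - 12/(16^3 - 16) = 0.997059. Corrected H = 3.411765 / 0.997059 = 3.421829.
Step 5: Under H0, H ~ chi^2(3); p-value = 0.331043.
Step 6: alpha = 0.05. fail to reject H0.

H = 3.4218, df = 3, p = 0.331043, fail to reject H0.


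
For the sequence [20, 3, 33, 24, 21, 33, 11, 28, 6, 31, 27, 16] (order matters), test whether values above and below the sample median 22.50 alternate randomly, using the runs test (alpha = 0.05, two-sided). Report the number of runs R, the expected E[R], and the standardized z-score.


Step 1: Compute median = 22.50; label A = above, B = below.
Labels in order: BBAABABABAAB  (n_A = 6, n_B = 6)
Step 2: Count runs R = 9.
Step 3: Under H0 (random ordering), E[R] = 2*n_A*n_B/(n_A+n_B) + 1 = 2*6*6/12 + 1 = 7.0000.
        Var[R] = 2*n_A*n_B*(2*n_A*n_B - n_A - n_B) / ((n_A+n_B)^2 * (n_A+n_B-1)) = 4320/1584 = 2.7273.
        SD[R] = 1.6514.
Step 4: Continuity-corrected z = (R - 0.5 - E[R]) / SD[R] = (9 - 0.5 - 7.0000) / 1.6514 = 0.9083.
Step 5: Two-sided p-value via normal approximation = 2*(1 - Phi(|z|)) = 0.363722.
Step 6: alpha = 0.05. fail to reject H0.

R = 9, z = 0.9083, p = 0.363722, fail to reject H0.


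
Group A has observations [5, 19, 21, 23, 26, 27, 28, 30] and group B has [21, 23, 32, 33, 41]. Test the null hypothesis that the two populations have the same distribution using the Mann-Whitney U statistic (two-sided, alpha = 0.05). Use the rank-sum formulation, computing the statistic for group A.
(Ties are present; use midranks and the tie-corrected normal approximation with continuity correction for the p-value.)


Step 1: Combine and sort all 13 observations; assign midranks.
sorted (value, group): (5,X), (19,X), (21,X), (21,Y), (23,X), (23,Y), (26,X), (27,X), (28,X), (30,X), (32,Y), (33,Y), (41,Y)
ranks: 5->1, 19->2, 21->3.5, 21->3.5, 23->5.5, 23->5.5, 26->7, 27->8, 28->9, 30->10, 32->11, 33->12, 41->13
Step 2: Rank sum for X: R1 = 1 + 2 + 3.5 + 5.5 + 7 + 8 + 9 + 10 = 46.
Step 3: U_X = R1 - n1(n1+1)/2 = 46 - 8*9/2 = 46 - 36 = 10.
       U_Y = n1*n2 - U_X = 40 - 10 = 30.
Step 4: Ties are present, so use the tie-corrected normal approximation (with continuity correction) for the p-value.
Step 5: p-value = 0.163169; compare to alpha = 0.05. fail to reject H0.

U_X = 10, p = 0.163169, fail to reject H0 at alpha = 0.05.


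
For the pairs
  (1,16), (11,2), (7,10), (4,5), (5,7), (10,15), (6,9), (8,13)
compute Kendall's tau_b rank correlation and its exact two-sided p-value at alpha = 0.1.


Step 1: Enumerate the 28 unordered pairs (i,j) with i<j and classify each by sign(x_j-x_i) * sign(y_j-y_i).
  (1,2):dx=+10,dy=-14->D; (1,3):dx=+6,dy=-6->D; (1,4):dx=+3,dy=-11->D; (1,5):dx=+4,dy=-9->D
  (1,6):dx=+9,dy=-1->D; (1,7):dx=+5,dy=-7->D; (1,8):dx=+7,dy=-3->D; (2,3):dx=-4,dy=+8->D
  (2,4):dx=-7,dy=+3->D; (2,5):dx=-6,dy=+5->D; (2,6):dx=-1,dy=+13->D; (2,7):dx=-5,dy=+7->D
  (2,8):dx=-3,dy=+11->D; (3,4):dx=-3,dy=-5->C; (3,5):dx=-2,dy=-3->C; (3,6):dx=+3,dy=+5->C
  (3,7):dx=-1,dy=-1->C; (3,8):dx=+1,dy=+3->C; (4,5):dx=+1,dy=+2->C; (4,6):dx=+6,dy=+10->C
  (4,7):dx=+2,dy=+4->C; (4,8):dx=+4,dy=+8->C; (5,6):dx=+5,dy=+8->C; (5,7):dx=+1,dy=+2->C
  (5,8):dx=+3,dy=+6->C; (6,7):dx=-4,dy=-6->C; (6,8):dx=-2,dy=-2->C; (7,8):dx=+2,dy=+4->C
Step 2: C = 15, D = 13, total pairs = 28.
Step 3: tau = (C - D)/(n(n-1)/2) = (15 - 13)/28 = 0.071429.
Step 4: Exact two-sided p-value (enumerate n! = 40320 permutations of y under H0): p = 0.904861.
Step 5: alpha = 0.1. fail to reject H0.

tau_b = 0.0714 (C=15, D=13), p = 0.904861, fail to reject H0.


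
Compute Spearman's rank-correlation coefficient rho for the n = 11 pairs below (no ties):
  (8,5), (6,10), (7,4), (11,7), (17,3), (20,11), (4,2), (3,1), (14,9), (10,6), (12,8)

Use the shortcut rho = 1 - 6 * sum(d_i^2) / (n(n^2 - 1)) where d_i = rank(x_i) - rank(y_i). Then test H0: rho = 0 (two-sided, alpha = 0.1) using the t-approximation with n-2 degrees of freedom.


Step 1: Rank x and y separately (midranks; no ties here).
rank(x): 8->5, 6->3, 7->4, 11->7, 17->10, 20->11, 4->2, 3->1, 14->9, 10->6, 12->8
rank(y): 5->5, 10->10, 4->4, 7->7, 3->3, 11->11, 2->2, 1->1, 9->9, 6->6, 8->8
Step 2: d_i = R_x(i) - R_y(i); compute d_i^2.
  (5-5)^2=0, (3-10)^2=49, (4-4)^2=0, (7-7)^2=0, (10-3)^2=49, (11-11)^2=0, (2-2)^2=0, (1-1)^2=0, (9-9)^2=0, (6-6)^2=0, (8-8)^2=0
sum(d^2) = 98.
Step 3: rho = 1 - 6*98 / (11*(11^2 - 1)) = 1 - 588/1320 = 0.554545.
Step 4: Under H0, t = rho * sqrt((n-2)/(1-rho^2)) = 1.9992 ~ t(9).
Step 5: Two-sided p-value from the t-distribution with 9 df = 0.076652.
Step 6: alpha = 0.1. reject H0.

rho = 0.5545, p = 0.076652, reject H0 at alpha = 0.1.


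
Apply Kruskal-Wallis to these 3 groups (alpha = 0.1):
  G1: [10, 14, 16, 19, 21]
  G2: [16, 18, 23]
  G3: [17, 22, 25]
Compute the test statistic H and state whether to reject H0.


Step 1: Combine all N = 11 observations and assign midranks.
sorted (value, group, rank): (10,G1,1), (14,G1,2), (16,G1,3.5), (16,G2,3.5), (17,G3,5), (18,G2,6), (19,G1,7), (21,G1,8), (22,G3,9), (23,G2,10), (25,G3,11)
Step 2: Sum ranks within each group.
R_1 = 21.5 (n_1 = 5)
R_2 = 19.5 (n_2 = 3)
R_3 = 25 (n_3 = 3)
Step 3: H = 12/(N(N+1)) * sum(R_i^2/n_i) - 3(N+1)
     = 12/(11*12) * (21.5^2/5 + 19.5^2/3 + 25^2/3) - 3*12
     = 0.090909 * 427.533 - 36
     = 2.866667.
Step 4: Ties present; correction factor C = 1 - 6/(11^3 - 11) = 0.995455. Corrected H = 2.866667 / 0.995455 = 2.879756.
Step 5: Under H0, H ~ chi^2(2); p-value = 0.236957.
Step 6: alpha = 0.1. fail to reject H0.

H = 2.8798, df = 2, p = 0.236957, fail to reject H0.


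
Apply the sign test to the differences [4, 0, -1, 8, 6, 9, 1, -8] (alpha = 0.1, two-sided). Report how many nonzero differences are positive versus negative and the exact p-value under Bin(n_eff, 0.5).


Step 1: Discard zero differences. Original n = 8; n_eff = number of nonzero differences = 7.
Nonzero differences (with sign): +4, -1, +8, +6, +9, +1, -8
Step 2: Count signs: positive = 5, negative = 2.
Step 3: Under H0: P(positive) = 0.5, so the number of positives S ~ Bin(7, 0.5).
Step 4: Two-sided exact p-value = sum of Bin(7,0.5) probabilities at or below the observed probability = 0.453125.
Step 5: alpha = 0.1. fail to reject H0.

n_eff = 7, pos = 5, neg = 2, p = 0.453125, fail to reject H0.


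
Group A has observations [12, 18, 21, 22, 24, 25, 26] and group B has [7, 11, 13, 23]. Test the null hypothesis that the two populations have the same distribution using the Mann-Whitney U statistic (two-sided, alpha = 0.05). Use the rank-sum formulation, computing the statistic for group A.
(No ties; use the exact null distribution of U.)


Step 1: Combine and sort all 11 observations; assign midranks.
sorted (value, group): (7,Y), (11,Y), (12,X), (13,Y), (18,X), (21,X), (22,X), (23,Y), (24,X), (25,X), (26,X)
ranks: 7->1, 11->2, 12->3, 13->4, 18->5, 21->6, 22->7, 23->8, 24->9, 25->10, 26->11
Step 2: Rank sum for X: R1 = 3 + 5 + 6 + 7 + 9 + 10 + 11 = 51.
Step 3: U_X = R1 - n1(n1+1)/2 = 51 - 7*8/2 = 51 - 28 = 23.
       U_Y = n1*n2 - U_X = 28 - 23 = 5.
Step 4: No ties, so the exact null distribution of U (based on enumerating the C(11,7) = 330 equally likely rank assignments) gives the two-sided p-value.
Step 5: p-value = 0.109091; compare to alpha = 0.05. fail to reject H0.

U_X = 23, p = 0.109091, fail to reject H0 at alpha = 0.05.


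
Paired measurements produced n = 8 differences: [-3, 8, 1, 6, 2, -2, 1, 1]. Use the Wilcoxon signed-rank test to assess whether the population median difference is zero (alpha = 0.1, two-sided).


Step 1: Drop any zero differences (none here) and take |d_i|.
|d| = [3, 8, 1, 6, 2, 2, 1, 1]
Step 2: Midrank |d_i| (ties get averaged ranks).
ranks: |3|->6, |8|->8, |1|->2, |6|->7, |2|->4.5, |2|->4.5, |1|->2, |1|->2
Step 3: Attach original signs; sum ranks with positive sign and with negative sign.
W+ = 8 + 2 + 7 + 4.5 + 2 + 2 = 25.5
W- = 6 + 4.5 = 10.5
(Check: W+ + W- = 36 should equal n(n+1)/2 = 36.)
Step 4: Test statistic W = min(W+, W-) = 10.5.
Step 5: Ties in |d|, so use the tie-corrected normal approximation.
        E[W] = n(n+1)/4 = 8*9/4 = 18.
        Tie groups: |d|=1 (t=3), |d|=2 (t=2); sum(t^3 - t) = 30.
        Var[W] = n(n+1)(2n+1)/24 - sum(t^3-t)/48 = 1224/24 - 30/48 = 50.375.
        z = (W - E[W]) / sqrt(Var[W]) = (10.5 - 18) / 7.0975 = -1.0567.
        Two-sided p = 2*Phi(z) = 0.290646.
Step 6: alpha = 0.1. fail to reject H0.

W+ = 25.5, W- = 10.5, W = min = 10.5, p = 0.290646, fail to reject H0.


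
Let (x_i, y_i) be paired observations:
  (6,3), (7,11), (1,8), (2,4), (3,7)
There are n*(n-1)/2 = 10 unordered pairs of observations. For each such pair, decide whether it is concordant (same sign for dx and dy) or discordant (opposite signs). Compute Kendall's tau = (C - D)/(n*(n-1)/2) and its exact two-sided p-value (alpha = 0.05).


Step 1: Enumerate the 10 unordered pairs (i,j) with i<j and classify each by sign(x_j-x_i) * sign(y_j-y_i).
  (1,2):dx=+1,dy=+8->C; (1,3):dx=-5,dy=+5->D; (1,4):dx=-4,dy=+1->D; (1,5):dx=-3,dy=+4->D
  (2,3):dx=-6,dy=-3->C; (2,4):dx=-5,dy=-7->C; (2,5):dx=-4,dy=-4->C; (3,4):dx=+1,dy=-4->D
  (3,5):dx=+2,dy=-1->D; (4,5):dx=+1,dy=+3->C
Step 2: C = 5, D = 5, total pairs = 10.
Step 3: tau = (C - D)/(n(n-1)/2) = (5 - 5)/10 = 0.000000.
Step 4: Exact two-sided p-value (enumerate n! = 120 permutations of y under H0): p = 1.000000.
Step 5: alpha = 0.05. fail to reject H0.

tau_b = 0.0000 (C=5, D=5), p = 1.000000, fail to reject H0.
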